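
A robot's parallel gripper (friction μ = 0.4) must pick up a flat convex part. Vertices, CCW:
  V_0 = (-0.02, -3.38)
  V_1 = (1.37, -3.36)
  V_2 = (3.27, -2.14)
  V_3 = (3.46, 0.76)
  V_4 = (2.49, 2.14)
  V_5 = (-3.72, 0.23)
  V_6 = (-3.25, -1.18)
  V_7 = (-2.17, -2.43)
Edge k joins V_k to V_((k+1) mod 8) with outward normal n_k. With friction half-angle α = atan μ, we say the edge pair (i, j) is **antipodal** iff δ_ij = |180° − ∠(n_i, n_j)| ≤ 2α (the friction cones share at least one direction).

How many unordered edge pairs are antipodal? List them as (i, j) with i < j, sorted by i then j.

α = atan 0.4 = 21.80°;  2α = 43.60°
n_0 = (+0.0144, -0.9999)
n_1 = (+0.5403, -0.8415)
n_2 = (+0.9979, -0.0654)
n_3 = (+0.8181, +0.5751)
n_4 = (-0.2940, +0.9558)
n_5 = (-0.9487, -0.3162)
n_6 = (-0.7567, -0.6538)
n_7 = (-0.4042, -0.9147)
  (0,1): δ = 148.12°  ·
  (0,2): δ = 94.57°  ·
  (0,3): δ = 55.72°  ·
  (0,4): δ = 16.27°  ✓
  (0,5): δ = 107.61°  ·
  (0,6): δ = 130.00°  ·
  (0,7): δ = 155.34°  ·
  (1,2): δ = 126.45°  ·
  (1,3): δ = 87.60°  ·
  (1,4): δ = 15.61°  ✓
  (1,5): δ = 75.73°  ·
  (1,6): δ = 98.12°  ·
  (1,7): δ = 123.46°  ·
  (2,3): δ = 141.15°  ·
  (2,4): δ = 69.16°  ·
  (2,5): δ = 22.18°  ✓
  (2,6): δ = 44.58°  ·
  (2,7): δ = 69.91°  ·
  (3,4): δ = 108.01°  ·
  (3,5): δ = 16.67°  ✓
  (3,6): δ = 5.72°  ✓
  (3,7): δ = 31.06°  ✓
  (4,5): δ = 88.66°  ·
  (4,6): δ = 66.27°  ·
  (4,7): δ = 40.93°  ✓
  (5,6): δ = 157.61°  ·
  (5,7): δ = 132.27°  ·
  (6,7): δ = 154.67°  ·
antipodal pairs: 7

count = 7; pairs: (0,4), (1,4), (2,5), (3,5), (3,6), (3,7), (4,7)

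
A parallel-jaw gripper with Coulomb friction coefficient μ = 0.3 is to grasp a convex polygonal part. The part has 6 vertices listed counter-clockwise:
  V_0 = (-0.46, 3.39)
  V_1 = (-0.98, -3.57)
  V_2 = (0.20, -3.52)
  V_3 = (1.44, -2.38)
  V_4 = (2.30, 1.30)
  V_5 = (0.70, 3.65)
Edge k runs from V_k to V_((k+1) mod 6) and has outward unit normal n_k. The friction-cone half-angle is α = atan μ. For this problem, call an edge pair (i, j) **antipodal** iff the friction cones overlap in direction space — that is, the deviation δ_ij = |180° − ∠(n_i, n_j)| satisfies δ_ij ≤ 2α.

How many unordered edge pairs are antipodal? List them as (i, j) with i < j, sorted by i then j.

count = 3; pairs: (0,3), (1,5), (2,5)

α = atan 0.3 = 16.70°;  2α = 33.40°
n_0 = (-0.9972, +0.0745)
n_1 = (+0.0423, -0.9991)
n_2 = (+0.6768, -0.7362)
n_3 = (+0.9738, -0.2276)
n_4 = (+0.8266, +0.5628)
n_5 = (-0.2187, +0.9758)
  (0,1): δ = 83.30°  ·
  (0,2): δ = 43.13°  ·
  (0,3): δ = 8.88°  ✓
  (0,4): δ = 38.52°  ·
  (0,5): δ = 106.91°  ·
  (1,2): δ = 139.83°  ·
  (1,3): δ = 105.58°  ·
  (1,4): δ = 58.18°  ·
  (1,5): δ = 10.21°  ✓
  (2,3): δ = 145.75°  ·
  (2,4): δ = 98.34°  ·
  (2,5): δ = 29.96°  ✓
  (3,4): δ = 132.60°  ·
  (3,5): δ = 64.21°  ·
  (4,5): δ = 111.62°  ·
antipodal pairs: 3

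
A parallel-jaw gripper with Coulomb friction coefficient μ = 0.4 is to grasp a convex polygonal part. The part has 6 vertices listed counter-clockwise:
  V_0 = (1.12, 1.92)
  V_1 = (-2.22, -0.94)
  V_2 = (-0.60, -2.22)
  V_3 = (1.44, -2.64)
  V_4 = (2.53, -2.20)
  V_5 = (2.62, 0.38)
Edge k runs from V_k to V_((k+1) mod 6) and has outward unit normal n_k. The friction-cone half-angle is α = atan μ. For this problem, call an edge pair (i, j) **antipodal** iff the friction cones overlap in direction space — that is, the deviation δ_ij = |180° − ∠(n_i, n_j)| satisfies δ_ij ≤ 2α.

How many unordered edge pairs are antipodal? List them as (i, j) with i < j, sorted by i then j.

α = atan 0.4 = 21.80°;  2α = 43.60°
n_0 = (-0.6504, +0.7596)
n_1 = (-0.6200, -0.7846)
n_2 = (-0.2017, -0.9795)
n_3 = (+0.3743, -0.9273)
n_4 = (+0.9994, -0.0349)
n_5 = (+0.7163, +0.6977)
  (0,1): δ = 78.89°  ·
  (0,2): δ = 52.21°  ·
  (0,3): δ = 18.59°  ✓
  (0,4): δ = 47.43°  ·
  (0,5): δ = 93.67°  ·
  (1,2): δ = 153.32°  ·
  (1,3): δ = 119.70°  ·
  (1,4): δ = 53.68°  ·
  (1,5): δ = 7.44°  ✓
  (2,3): δ = 146.38°  ·
  (2,4): δ = 80.36°  ·
  (2,5): δ = 34.12°  ✓
  (3,4): δ = 113.98°  ·
  (3,5): δ = 67.74°  ·
  (4,5): δ = 133.76°  ·
antipodal pairs: 3

count = 3; pairs: (0,3), (1,5), (2,5)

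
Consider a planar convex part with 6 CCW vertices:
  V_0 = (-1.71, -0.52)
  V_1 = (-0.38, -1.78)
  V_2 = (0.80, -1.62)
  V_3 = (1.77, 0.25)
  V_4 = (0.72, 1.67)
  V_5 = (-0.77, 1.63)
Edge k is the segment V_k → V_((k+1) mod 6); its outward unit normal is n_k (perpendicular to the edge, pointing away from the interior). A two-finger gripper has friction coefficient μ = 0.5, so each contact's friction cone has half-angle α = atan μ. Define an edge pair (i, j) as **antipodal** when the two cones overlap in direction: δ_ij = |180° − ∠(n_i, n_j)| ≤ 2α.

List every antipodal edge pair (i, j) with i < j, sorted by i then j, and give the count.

count = 4; pairs: (0,3), (0,4), (1,4), (2,5)

α = atan 0.5 = 26.57°;  2α = 53.13°
n_0 = (-0.6877, -0.7260)
n_1 = (+0.1344, -0.9909)
n_2 = (+0.8877, -0.4605)
n_3 = (+0.8041, +0.5946)
n_4 = (-0.0268, +0.9996)
n_5 = (-0.9163, +0.4006)
  (0,1): δ = 128.83°  ·
  (0,2): δ = 73.96°  ·
  (0,3): δ = 10.07°  ✓
  (0,4): δ = 44.99°  ✓
  (0,5): δ = 109.84°  ·
  (1,2): δ = 125.14°  ·
  (1,3): δ = 61.24°  ·
  (1,4): δ = 6.18°  ✓
  (1,5): δ = 58.66°  ·
  (2,3): δ = 116.10°  ·
  (2,4): δ = 61.05°  ·
  (2,5): δ = 3.80°  ✓
  (3,4): δ = 124.94°  ·
  (3,5): δ = 60.10°  ·
  (4,5): δ = 115.15°  ·
antipodal pairs: 4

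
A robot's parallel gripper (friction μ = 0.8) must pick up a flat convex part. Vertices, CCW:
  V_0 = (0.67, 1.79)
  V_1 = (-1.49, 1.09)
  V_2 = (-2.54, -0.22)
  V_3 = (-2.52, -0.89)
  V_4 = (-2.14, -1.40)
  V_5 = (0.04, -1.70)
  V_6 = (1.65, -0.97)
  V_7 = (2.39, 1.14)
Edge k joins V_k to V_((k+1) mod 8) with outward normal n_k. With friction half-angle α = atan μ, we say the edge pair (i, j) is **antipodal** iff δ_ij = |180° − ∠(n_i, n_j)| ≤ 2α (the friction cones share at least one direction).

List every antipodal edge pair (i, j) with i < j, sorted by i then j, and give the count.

count = 14; pairs: (0,3), (0,4), (0,5), (0,6), (1,4), (1,5), (1,6), (2,5), (2,6), (2,7), (3,6), (3,7), (4,7), (5,7)

α = atan 0.8 = 38.66°;  2α = 77.32°
n_0 = (-0.3083, +0.9513)
n_1 = (-0.7803, +0.6254)
n_2 = (-0.9996, -0.0298)
n_3 = (-0.8019, -0.5975)
n_4 = (-0.1363, -0.9907)
n_5 = (+0.4130, -0.9108)
n_6 = (+0.9436, -0.3309)
n_7 = (+0.3535, +0.9354)
  (0,1): δ = 146.67°  ·
  (0,2): δ = 106.25°  ·
  (0,3): δ = 71.27°  ✓
  (0,4): δ = 25.79°  ✓
  (0,5): δ = 6.43°  ✓
  (0,6): δ = 52.72°  ✓
  (0,7): δ = 141.34°  ·
  (1,2): δ = 139.58°  ·
  (1,3): δ = 104.60°  ·
  (1,4): δ = 59.12°  ✓
  (1,5): δ = 26.90°  ✓
  (1,6): δ = 19.39°  ✓
  (1,7): δ = 108.01°  ·
  (2,3): δ = 145.02°  ·
  (2,4): δ = 99.55°  ·
  (2,5): δ = 67.32°  ✓
  (2,6): δ = 21.04°  ✓
  (2,7): δ = 67.59°  ✓
  (3,4): δ = 134.53°  ·
  (3,5): δ = 102.30°  ·
  (3,6): δ = 56.02°  ✓
  (3,7): δ = 32.61°  ✓
  (4,5): δ = 147.77°  ·
  (4,6): δ = 101.49°  ·
  (4,7): δ = 12.87°  ✓
  (5,6): δ = 133.72°  ·
  (5,7): δ = 45.09°  ✓
  (6,7): δ = 91.38°  ·
antipodal pairs: 14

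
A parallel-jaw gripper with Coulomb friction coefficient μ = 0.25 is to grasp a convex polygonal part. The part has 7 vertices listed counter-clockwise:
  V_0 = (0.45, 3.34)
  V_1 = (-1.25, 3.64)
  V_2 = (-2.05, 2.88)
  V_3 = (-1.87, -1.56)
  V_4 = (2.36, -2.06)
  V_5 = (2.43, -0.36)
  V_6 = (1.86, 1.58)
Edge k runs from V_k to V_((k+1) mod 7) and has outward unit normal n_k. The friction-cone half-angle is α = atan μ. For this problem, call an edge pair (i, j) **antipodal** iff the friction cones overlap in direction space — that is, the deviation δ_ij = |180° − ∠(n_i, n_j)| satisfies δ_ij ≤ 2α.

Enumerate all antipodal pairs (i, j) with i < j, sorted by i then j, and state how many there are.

α = atan 0.25 = 14.04°;  2α = 28.07°
n_0 = (+0.1738, +0.9848)
n_1 = (-0.6887, +0.7250)
n_2 = (-0.9992, -0.0405)
n_3 = (-0.1174, -0.9931)
n_4 = (+0.9992, -0.0411)
n_5 = (+0.9594, +0.2819)
n_6 = (+0.7804, +0.6252)
  (0,1): δ = 126.46°  ·
  (0,2): δ = 77.67°  ·
  (0,3): δ = 3.27°  ✓
  (0,4): δ = 97.65°  ·
  (0,5): δ = 116.38°  ·
  (0,6): δ = 138.71°  ·
  (1,2): δ = 131.21°  ·
  (1,3): δ = 50.27°  ·
  (1,4): δ = 44.11°  ·
  (1,5): δ = 62.84°  ·
  (1,6): δ = 85.17°  ·
  (2,3): δ = 99.06°  ·
  (2,4): δ = 4.68°  ✓
  (2,5): δ = 14.05°  ✓
  (2,6): δ = 36.38°  ·
  (3,4): δ = 85.62°  ·
  (3,5): δ = 66.89°  ·
  (3,6): δ = 44.56°  ·
  (4,5): δ = 161.27°  ·
  (4,6): δ = 138.94°  ·
  (5,6): δ = 157.67°  ·
antipodal pairs: 3

count = 3; pairs: (0,3), (2,4), (2,5)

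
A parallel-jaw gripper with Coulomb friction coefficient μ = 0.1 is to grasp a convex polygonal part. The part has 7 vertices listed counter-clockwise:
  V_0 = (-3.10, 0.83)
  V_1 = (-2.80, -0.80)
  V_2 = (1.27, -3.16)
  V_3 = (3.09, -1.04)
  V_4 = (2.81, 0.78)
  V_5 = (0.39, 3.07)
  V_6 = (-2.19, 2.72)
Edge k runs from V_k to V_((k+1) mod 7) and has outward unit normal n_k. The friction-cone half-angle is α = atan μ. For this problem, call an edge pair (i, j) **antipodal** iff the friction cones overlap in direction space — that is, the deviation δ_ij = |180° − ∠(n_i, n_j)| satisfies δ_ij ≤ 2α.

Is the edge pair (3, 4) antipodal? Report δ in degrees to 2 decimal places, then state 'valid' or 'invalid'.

α = atan 0.1 = 5.71°;  2α = 11.42°
edge 3: e_3 = (-0.28, +1.82);  n_3 = (+0.9884, +0.1521)
edge 4: e_4 = (-2.42, +2.29);  n_4 = (+0.6873, +0.7263)
∠(n_3, n_4) = 37.83°
δ = |180° − 37.83°| = 142.17°
142.17° > 2α = 11.42°  →  invalid

δ = 142.17°, invalid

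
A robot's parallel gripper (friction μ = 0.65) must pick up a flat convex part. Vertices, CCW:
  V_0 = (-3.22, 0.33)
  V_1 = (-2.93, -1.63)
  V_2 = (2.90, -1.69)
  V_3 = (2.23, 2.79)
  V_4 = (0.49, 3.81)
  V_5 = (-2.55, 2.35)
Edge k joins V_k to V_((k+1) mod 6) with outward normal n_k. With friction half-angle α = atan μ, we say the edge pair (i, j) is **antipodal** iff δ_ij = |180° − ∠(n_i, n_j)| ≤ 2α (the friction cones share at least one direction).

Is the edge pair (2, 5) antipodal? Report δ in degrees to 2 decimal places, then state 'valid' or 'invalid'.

δ = 26.86°, valid

α = atan 0.65 = 33.02°;  2α = 66.05°
edge 2: e_2 = (-0.67, +4.48);  n_2 = (+0.9890, +0.1479)
edge 5: e_5 = (-0.67, -2.02);  n_5 = (-0.9492, +0.3148)
∠(n_2, n_5) = 153.14°
δ = |180° − 153.14°| = 26.86°
26.86° ≤ 2α = 66.05°  →  valid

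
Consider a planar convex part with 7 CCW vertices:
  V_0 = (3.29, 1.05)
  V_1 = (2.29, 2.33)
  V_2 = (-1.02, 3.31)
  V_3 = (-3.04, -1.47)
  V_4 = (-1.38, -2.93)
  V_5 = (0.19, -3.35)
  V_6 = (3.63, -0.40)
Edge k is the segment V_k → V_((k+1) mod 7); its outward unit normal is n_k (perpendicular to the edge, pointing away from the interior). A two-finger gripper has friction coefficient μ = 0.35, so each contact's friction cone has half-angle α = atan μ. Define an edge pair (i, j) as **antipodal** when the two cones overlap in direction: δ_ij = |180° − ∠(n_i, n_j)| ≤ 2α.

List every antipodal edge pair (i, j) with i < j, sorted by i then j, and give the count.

α = atan 0.35 = 19.29°;  2α = 38.58°
n_0 = (+0.7880, +0.6156)
n_1 = (+0.2839, +0.9589)
n_2 = (-0.9211, +0.3893)
n_3 = (-0.6604, -0.7509)
n_4 = (-0.2584, -0.9660)
n_5 = (+0.6510, -0.7591)
n_6 = (+0.9736, +0.2283)
  (0,1): δ = 144.49°  ·
  (0,2): δ = 60.91°  ·
  (0,3): δ = 10.67°  ✓
  (0,4): δ = 37.02°  ✓
  (0,5): δ = 92.62°  ·
  (0,6): δ = 155.20°  ·
  (1,2): δ = 96.42°  ·
  (1,3): δ = 24.84°  ✓
  (1,4): δ = 1.52°  ✓
  (1,5): δ = 57.11°  ·
  (1,6): δ = 119.69°  ·
  (2,3): δ = 108.42°  ·
  (2,4): δ = 82.07°  ·
  (2,5): δ = 26.48°  ✓
  (2,6): δ = 36.11°  ✓
  (3,4): δ = 153.64°  ·
  (3,5): δ = 98.05°  ·
  (3,6): δ = 35.47°  ✓
  (4,5): δ = 124.41°  ·
  (4,6): δ = 61.83°  ·
  (5,6): δ = 117.42°  ·
antipodal pairs: 7

count = 7; pairs: (0,3), (0,4), (1,3), (1,4), (2,5), (2,6), (3,6)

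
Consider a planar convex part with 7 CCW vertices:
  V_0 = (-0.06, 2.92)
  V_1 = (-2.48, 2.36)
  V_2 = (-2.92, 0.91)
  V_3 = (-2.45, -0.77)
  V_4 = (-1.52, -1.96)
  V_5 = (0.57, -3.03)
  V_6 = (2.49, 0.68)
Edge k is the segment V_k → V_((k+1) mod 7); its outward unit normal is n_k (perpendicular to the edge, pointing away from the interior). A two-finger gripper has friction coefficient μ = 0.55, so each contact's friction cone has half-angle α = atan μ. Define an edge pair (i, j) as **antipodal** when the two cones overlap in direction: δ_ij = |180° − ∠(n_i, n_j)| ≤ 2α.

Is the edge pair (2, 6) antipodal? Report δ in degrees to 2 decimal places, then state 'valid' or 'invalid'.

α = atan 0.55 = 28.81°;  2α = 57.62°
edge 2: e_2 = (+0.47, -1.68);  n_2 = (-0.9630, -0.2694)
edge 6: e_6 = (-2.55, +2.24);  n_6 = (+0.6600, +0.7513)
∠(n_2, n_6) = 146.93°
δ = |180° − 146.93°| = 33.07°
33.07° ≤ 2α = 57.62°  →  valid

δ = 33.07°, valid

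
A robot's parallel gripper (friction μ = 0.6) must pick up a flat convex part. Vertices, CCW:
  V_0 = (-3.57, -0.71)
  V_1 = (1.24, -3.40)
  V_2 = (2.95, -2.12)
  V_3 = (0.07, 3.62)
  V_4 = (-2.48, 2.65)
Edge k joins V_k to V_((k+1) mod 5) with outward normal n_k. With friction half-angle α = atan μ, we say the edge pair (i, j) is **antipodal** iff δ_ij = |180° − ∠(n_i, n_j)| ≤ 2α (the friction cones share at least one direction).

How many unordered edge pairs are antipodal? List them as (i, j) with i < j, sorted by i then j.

count = 5; pairs: (0,2), (0,3), (1,3), (1,4), (2,4)

α = atan 0.6 = 30.96°;  2α = 61.93°
n_0 = (-0.4881, -0.8728)
n_1 = (+0.5993, -0.8006)
n_2 = (+0.8938, +0.4485)
n_3 = (-0.3555, +0.9347)
n_4 = (-0.9512, +0.3086)
  (0,1): δ = 113.97°  ·
  (0,2): δ = 34.14°  ✓
  (0,3): δ = 50.04°  ✓
  (0,4): δ = 101.24°  ·
  (1,2): δ = 100.17°  ·
  (1,3): δ = 15.99°  ✓
  (1,4): δ = 35.21°  ✓
  (2,3): δ = 95.82°  ·
  (2,4): δ = 44.62°  ✓
  (3,4): δ = 128.80°  ·
antipodal pairs: 5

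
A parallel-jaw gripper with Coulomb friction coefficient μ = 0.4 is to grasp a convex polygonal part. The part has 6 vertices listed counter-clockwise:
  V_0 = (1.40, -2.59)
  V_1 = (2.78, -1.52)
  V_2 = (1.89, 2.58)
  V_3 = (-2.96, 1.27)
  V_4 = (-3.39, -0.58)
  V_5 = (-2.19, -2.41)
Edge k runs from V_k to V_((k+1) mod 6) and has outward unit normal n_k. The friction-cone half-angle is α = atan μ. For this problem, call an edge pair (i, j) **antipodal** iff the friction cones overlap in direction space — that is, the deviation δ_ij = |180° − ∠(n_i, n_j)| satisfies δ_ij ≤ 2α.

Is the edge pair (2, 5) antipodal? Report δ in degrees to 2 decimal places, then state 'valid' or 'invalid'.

δ = 17.99°, valid

α = atan 0.4 = 21.80°;  2α = 43.60°
edge 2: e_2 = (-4.85, -1.31);  n_2 = (-0.2608, +0.9654)
edge 5: e_5 = (+3.59, -0.18);  n_5 = (-0.0501, -0.9987)
∠(n_2, n_5) = 162.01°
δ = |180° − 162.01°| = 17.99°
17.99° ≤ 2α = 43.60°  →  valid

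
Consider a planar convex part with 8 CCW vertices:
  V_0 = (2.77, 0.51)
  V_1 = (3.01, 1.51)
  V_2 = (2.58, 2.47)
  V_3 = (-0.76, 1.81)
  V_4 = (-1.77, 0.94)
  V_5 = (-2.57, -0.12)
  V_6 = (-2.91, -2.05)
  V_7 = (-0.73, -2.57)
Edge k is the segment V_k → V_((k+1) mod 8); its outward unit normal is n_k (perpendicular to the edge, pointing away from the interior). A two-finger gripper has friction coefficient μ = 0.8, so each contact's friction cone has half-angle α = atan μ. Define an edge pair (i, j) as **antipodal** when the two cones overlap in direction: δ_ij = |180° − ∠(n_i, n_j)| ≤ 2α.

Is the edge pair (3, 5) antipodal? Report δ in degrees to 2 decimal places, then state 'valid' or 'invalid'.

δ = 140.73°, invalid

α = atan 0.8 = 38.66°;  2α = 77.32°
edge 3: e_3 = (-1.01, -0.87);  n_3 = (-0.6526, +0.7577)
edge 5: e_5 = (-0.34, -1.93);  n_5 = (-0.9848, +0.1735)
∠(n_3, n_5) = 39.27°
δ = |180° − 39.27°| = 140.73°
140.73° > 2α = 77.32°  →  invalid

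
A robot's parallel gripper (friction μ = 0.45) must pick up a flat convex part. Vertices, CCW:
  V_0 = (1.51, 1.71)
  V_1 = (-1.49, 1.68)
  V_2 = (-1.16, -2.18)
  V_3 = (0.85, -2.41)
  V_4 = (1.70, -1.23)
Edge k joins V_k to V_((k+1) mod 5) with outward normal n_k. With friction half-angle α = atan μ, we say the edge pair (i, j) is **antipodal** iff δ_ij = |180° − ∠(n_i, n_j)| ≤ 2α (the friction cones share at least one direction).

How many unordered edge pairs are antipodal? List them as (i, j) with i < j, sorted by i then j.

count = 3; pairs: (0,2), (1,3), (1,4)

α = atan 0.45 = 24.23°;  2α = 48.46°
n_0 = (-0.0100, +1.0000)
n_1 = (-0.9964, -0.0852)
n_2 = (-0.1137, -0.9935)
n_3 = (+0.8114, -0.5845)
n_4 = (+0.9979, +0.0645)
  (0,1): δ = 85.69°  ·
  (0,2): δ = 7.10°  ✓
  (0,3): δ = 53.66°  ·
  (0,4): δ = 93.12°  ·
  (1,2): δ = 101.41°  ·
  (1,3): δ = 40.65°  ✓
  (1,4): δ = 1.19°  ✓
  (2,3): δ = 119.24°  ·
  (2,4): δ = 79.77°  ·
  (3,4): δ = 140.54°  ·
antipodal pairs: 3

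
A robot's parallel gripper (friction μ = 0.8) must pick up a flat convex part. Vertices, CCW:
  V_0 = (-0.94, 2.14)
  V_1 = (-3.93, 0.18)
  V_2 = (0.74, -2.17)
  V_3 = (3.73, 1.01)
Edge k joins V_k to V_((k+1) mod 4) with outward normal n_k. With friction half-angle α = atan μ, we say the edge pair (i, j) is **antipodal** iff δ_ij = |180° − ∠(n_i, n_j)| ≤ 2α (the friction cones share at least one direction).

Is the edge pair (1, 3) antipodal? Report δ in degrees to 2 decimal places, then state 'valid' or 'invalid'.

δ = 13.11°, valid

α = atan 0.8 = 38.66°;  2α = 77.32°
edge 1: e_1 = (+4.67, -2.35);  n_1 = (-0.4495, -0.8933)
edge 3: e_3 = (-4.67, +1.13);  n_3 = (+0.2352, +0.9720)
∠(n_1, n_3) = 166.89°
δ = |180° − 166.89°| = 13.11°
13.11° ≤ 2α = 77.32°  →  valid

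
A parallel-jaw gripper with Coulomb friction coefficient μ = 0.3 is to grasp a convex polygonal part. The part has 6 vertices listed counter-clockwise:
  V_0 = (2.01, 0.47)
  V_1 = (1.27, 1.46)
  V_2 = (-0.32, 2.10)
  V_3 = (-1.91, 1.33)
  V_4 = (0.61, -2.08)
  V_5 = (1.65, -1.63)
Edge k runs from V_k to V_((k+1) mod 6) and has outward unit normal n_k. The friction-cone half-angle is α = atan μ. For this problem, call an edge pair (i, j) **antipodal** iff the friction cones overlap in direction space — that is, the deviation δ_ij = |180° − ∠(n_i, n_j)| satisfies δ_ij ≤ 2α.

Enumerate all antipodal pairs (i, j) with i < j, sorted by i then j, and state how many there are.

α = atan 0.3 = 16.70°;  2α = 33.40°
n_0 = (+0.8010, +0.5987)
n_1 = (+0.3734, +0.9277)
n_2 = (-0.4359, +0.9000)
n_3 = (-0.8042, -0.5943)
n_4 = (+0.3971, -0.9178)
n_5 = (+0.9856, -0.1690)
  (0,1): δ = 148.70°  ·
  (0,2): δ = 100.94°  ·
  (0,3): δ = 0.31°  ✓
  (0,4): δ = 76.62°  ·
  (0,5): δ = 133.50°  ·
  (1,2): δ = 132.23°  ·
  (1,3): δ = 31.61°  ✓
  (1,4): δ = 45.32°  ·
  (1,5): δ = 102.20°  ·
  (2,3): δ = 79.38°  ·
  (2,4): δ = 2.44°  ✓
  (2,5): δ = 54.43°  ·
  (3,4): δ = 103.07°  ·
  (3,5): δ = 46.19°  ·
  (4,5): δ = 123.13°  ·
antipodal pairs: 3

count = 3; pairs: (0,3), (1,3), (2,4)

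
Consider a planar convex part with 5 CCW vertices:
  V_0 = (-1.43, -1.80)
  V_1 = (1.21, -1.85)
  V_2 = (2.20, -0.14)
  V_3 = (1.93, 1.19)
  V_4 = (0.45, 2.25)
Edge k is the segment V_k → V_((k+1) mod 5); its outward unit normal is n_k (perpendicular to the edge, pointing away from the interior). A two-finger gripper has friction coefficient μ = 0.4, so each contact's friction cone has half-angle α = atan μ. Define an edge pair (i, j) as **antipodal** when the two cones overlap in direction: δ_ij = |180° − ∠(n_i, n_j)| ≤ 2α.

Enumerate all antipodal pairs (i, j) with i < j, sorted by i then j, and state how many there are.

count = 3; pairs: (0,3), (1,4), (2,4)

α = atan 0.4 = 21.80°;  2α = 43.60°
n_0 = (-0.0189, -0.9998)
n_1 = (+0.8654, -0.5010)
n_2 = (+0.9800, +0.1989)
n_3 = (+0.5823, +0.8130)
n_4 = (-0.9070, +0.4210)
  (0,1): δ = 118.98°  ·
  (0,2): δ = 77.44°  ·
  (0,3): δ = 34.53°  ✓
  (0,4): δ = 66.18°  ·
  (1,2): δ = 138.46°  ·
  (1,3): δ = 95.54°  ·
  (1,4): δ = 5.17°  ✓
  (2,3): δ = 137.09°  ·
  (2,4): δ = 36.38°  ✓
  (3,4): δ = 79.29°  ·
antipodal pairs: 3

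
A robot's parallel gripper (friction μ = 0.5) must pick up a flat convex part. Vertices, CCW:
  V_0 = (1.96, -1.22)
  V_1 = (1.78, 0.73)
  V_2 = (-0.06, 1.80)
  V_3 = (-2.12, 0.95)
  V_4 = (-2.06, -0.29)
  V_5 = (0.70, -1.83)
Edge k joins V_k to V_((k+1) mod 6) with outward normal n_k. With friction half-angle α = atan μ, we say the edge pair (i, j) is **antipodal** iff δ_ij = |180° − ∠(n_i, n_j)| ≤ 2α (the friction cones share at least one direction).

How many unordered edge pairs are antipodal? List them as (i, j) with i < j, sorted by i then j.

α = atan 0.5 = 26.57°;  2α = 53.13°
n_0 = (+0.9958, +0.0919)
n_1 = (+0.5027, +0.8645)
n_2 = (-0.3814, +0.9244)
n_3 = (-0.9988, -0.0483)
n_4 = (-0.4873, -0.8733)
n_5 = (+0.4357, -0.9001)
  (0,1): δ = 125.45°  ·
  (0,2): δ = 72.85°  ·
  (0,3): δ = 2.50°  ✓
  (0,4): δ = 55.57°  ·
  (0,5): δ = 110.56°  ·
  (1,2): δ = 127.40°  ·
  (1,3): δ = 57.05°  ·
  (1,4): δ = 1.02°  ✓
  (1,5): δ = 56.01°  ·
  (2,3): δ = 109.65°  ·
  (2,4): δ = 51.58°  ✓
  (2,5): δ = 3.41°  ✓
  (3,4): δ = 121.93°  ·
  (3,5): δ = 66.94°  ·
  (4,5): δ = 125.01°  ·
antipodal pairs: 4

count = 4; pairs: (0,3), (1,4), (2,4), (2,5)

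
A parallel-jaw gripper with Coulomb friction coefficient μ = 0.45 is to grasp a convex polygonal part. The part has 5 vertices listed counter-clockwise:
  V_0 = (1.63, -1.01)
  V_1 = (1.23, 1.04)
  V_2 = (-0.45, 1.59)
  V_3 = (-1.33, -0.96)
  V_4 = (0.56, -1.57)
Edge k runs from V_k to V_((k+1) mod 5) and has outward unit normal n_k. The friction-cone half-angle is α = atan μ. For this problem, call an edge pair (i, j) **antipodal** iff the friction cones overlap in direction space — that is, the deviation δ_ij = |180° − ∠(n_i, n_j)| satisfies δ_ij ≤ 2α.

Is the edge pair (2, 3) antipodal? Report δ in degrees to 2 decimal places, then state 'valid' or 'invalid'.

δ = 88.85°, invalid

α = atan 0.45 = 24.23°;  2α = 48.46°
edge 2: e_2 = (-0.88, -2.55);  n_2 = (-0.9453, +0.3262)
edge 3: e_3 = (+1.89, -0.61);  n_3 = (-0.3071, -0.9517)
∠(n_2, n_3) = 91.15°
δ = |180° − 91.15°| = 88.85°
88.85° > 2α = 48.46°  →  invalid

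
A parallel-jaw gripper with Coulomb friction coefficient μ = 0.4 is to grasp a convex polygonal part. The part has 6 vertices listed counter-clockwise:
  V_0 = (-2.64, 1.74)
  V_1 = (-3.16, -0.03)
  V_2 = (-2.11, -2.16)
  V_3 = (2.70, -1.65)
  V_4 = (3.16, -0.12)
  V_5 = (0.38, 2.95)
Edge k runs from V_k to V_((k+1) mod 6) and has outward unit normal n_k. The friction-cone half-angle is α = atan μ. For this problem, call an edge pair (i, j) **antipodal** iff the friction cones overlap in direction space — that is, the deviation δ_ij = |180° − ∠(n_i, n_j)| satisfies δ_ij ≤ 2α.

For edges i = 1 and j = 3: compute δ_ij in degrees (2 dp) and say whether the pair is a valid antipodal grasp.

α = atan 0.4 = 21.80°;  2α = 43.60°
edge 1: e_1 = (+1.05, -2.13);  n_1 = (-0.8969, -0.4422)
edge 3: e_3 = (+0.46, +1.53);  n_3 = (+0.9577, -0.2879)
∠(n_1, n_3) = 137.03°
δ = |180° − 137.03°| = 42.97°
42.97° ≤ 2α = 43.60°  →  valid

δ = 42.97°, valid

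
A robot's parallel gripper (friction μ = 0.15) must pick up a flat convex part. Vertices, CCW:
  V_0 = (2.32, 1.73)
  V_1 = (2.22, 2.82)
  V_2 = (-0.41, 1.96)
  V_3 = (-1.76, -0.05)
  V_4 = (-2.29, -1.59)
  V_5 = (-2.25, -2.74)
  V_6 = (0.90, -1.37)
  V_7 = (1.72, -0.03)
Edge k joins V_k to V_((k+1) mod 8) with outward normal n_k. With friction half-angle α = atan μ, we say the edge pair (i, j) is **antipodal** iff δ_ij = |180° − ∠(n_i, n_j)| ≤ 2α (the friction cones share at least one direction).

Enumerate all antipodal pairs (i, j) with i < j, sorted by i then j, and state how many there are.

count = 6; pairs: (0,4), (1,5), (2,6), (2,7), (3,6), (3,7)

α = atan 0.15 = 8.53°;  2α = 17.06°
n_0 = (+0.9958, +0.0914)
n_1 = (-0.3108, +0.9505)
n_2 = (-0.8301, +0.5576)
n_3 = (-0.9456, +0.3254)
n_4 = (-0.9994, -0.0348)
n_5 = (+0.3988, -0.9170)
n_6 = (+0.8530, -0.5220)
n_7 = (+0.9465, -0.3227)
  (0,1): δ = 77.13°  ·
  (0,2): δ = 39.13°  ·
  (0,3): δ = 24.23°  ·
  (0,4): δ = 3.25°  ✓
  (0,5): δ = 108.26°  ·
  (0,6): δ = 143.29°  ·
  (0,7): δ = 155.93°  ·
  (1,2): δ = 141.99°  ·
  (1,3): δ = 127.10°  ·
  (1,4): δ = 106.12°  ·
  (1,5): δ = 5.40°  ✓
  (1,6): δ = 40.43°  ·
  (1,7): δ = 53.07°  ·
  (2,3): δ = 165.10°  ·
  (2,4): δ = 144.12°  ·
  (2,5): δ = 32.61°  ·
  (2,6): δ = 2.42°  ✓
  (2,7): δ = 15.06°  ✓
  (3,4): δ = 159.02°  ·
  (3,5): δ = 47.50°  ·
  (3,6): δ = 12.47°  ✓
  (3,7): δ = 0.17°  ✓
  (4,5): δ = 68.49°  ·
  (4,6): δ = 33.46°  ·
  (4,7): δ = 20.82°  ·
  (5,6): δ = 144.97°  ·
  (5,7): δ = 132.33°  ·
  (6,7): δ = 167.36°  ·
antipodal pairs: 6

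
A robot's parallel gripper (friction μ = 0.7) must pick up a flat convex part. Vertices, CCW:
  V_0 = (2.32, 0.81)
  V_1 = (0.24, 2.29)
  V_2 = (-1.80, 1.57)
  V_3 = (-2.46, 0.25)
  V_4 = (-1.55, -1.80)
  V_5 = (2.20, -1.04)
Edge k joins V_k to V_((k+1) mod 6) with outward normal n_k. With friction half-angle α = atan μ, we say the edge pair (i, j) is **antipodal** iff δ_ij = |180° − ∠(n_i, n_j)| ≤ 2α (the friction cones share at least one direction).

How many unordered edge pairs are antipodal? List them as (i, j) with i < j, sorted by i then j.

α = atan 0.7 = 34.99°;  2α = 69.98°
n_0 = (+0.5798, +0.8148)
n_1 = (-0.3328, +0.9430)
n_2 = (-0.8944, +0.4472)
n_3 = (-0.9140, -0.4057)
n_4 = (+0.1986, -0.9801)
n_5 = (+0.9979, -0.0647)
  (0,1): δ = 125.13°  ·
  (0,2): δ = 81.13°  ·
  (0,3): δ = 30.63°  ✓
  (0,4): δ = 46.89°  ✓
  (0,5): δ = 121.72°  ·
  (1,2): δ = 136.01°  ·
  (1,3): δ = 85.50°  ·
  (1,4): δ = 7.98°  ✓
  (1,5): δ = 66.85°  ✓
  (2,3): δ = 129.50°  ·
  (2,4): δ = 51.98°  ✓
  (2,5): δ = 22.85°  ✓
  (3,4): δ = 102.48°  ·
  (3,5): δ = 27.65°  ✓
  (4,5): δ = 105.17°  ·
antipodal pairs: 7

count = 7; pairs: (0,3), (0,4), (1,4), (1,5), (2,4), (2,5), (3,5)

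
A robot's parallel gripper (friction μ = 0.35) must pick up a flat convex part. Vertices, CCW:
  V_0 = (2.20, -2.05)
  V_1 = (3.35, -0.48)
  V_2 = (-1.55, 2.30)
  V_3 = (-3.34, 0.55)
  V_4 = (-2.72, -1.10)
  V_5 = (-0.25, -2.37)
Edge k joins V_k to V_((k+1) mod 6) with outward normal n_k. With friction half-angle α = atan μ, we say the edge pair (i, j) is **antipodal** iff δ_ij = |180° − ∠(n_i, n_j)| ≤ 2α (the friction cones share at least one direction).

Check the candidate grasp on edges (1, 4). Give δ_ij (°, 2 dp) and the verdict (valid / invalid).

α = atan 0.35 = 19.29°;  2α = 38.58°
edge 1: e_1 = (-4.90, +2.78);  n_1 = (+0.4935, +0.8698)
edge 4: e_4 = (+2.47, -1.27);  n_4 = (-0.4573, -0.8893)
∠(n_1, n_4) = 177.64°
δ = |180° − 177.64°| = 2.36°
2.36° ≤ 2α = 38.58°  →  valid

δ = 2.36°, valid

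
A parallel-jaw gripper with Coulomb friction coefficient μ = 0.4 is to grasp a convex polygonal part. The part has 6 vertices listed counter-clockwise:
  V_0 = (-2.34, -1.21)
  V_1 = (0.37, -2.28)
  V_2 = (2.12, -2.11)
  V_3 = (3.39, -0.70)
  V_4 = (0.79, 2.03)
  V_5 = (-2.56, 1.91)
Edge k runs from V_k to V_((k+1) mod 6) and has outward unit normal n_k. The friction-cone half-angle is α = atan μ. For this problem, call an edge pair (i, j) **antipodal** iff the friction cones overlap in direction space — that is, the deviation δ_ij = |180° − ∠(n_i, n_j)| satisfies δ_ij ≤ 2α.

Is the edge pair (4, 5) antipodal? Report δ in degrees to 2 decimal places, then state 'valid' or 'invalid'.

δ = 88.02°, invalid

α = atan 0.4 = 21.80°;  2α = 43.60°
edge 4: e_4 = (-3.35, -0.12);  n_4 = (-0.0358, +0.9994)
edge 5: e_5 = (+0.22, -3.12);  n_5 = (-0.9975, -0.0703)
∠(n_4, n_5) = 91.98°
δ = |180° − 91.98°| = 88.02°
88.02° > 2α = 43.60°  →  invalid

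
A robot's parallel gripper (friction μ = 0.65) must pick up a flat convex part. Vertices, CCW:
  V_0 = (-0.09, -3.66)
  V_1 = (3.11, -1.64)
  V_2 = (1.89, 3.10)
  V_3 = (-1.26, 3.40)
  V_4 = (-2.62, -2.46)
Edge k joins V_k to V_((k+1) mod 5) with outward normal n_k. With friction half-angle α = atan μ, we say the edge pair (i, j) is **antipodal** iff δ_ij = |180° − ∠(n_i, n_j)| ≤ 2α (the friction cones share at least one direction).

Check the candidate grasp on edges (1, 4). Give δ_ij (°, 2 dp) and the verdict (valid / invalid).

δ = 50.19°, valid

α = atan 0.65 = 33.02°;  2α = 66.05°
edge 1: e_1 = (-1.22, +4.74);  n_1 = (+0.9684, +0.2493)
edge 4: e_4 = (+2.53, -1.20);  n_4 = (-0.4285, -0.9035)
∠(n_1, n_4) = 129.81°
δ = |180° − 129.81°| = 50.19°
50.19° ≤ 2α = 66.05°  →  valid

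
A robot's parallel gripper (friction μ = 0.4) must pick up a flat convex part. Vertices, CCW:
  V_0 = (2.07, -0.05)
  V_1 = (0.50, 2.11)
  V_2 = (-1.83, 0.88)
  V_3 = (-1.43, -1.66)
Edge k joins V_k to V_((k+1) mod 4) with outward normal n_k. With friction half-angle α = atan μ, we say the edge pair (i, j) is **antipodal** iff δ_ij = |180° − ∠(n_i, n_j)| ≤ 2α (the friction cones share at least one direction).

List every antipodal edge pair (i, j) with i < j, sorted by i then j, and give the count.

count = 2; pairs: (0,2), (1,3)

α = atan 0.4 = 21.80°;  2α = 43.60°
n_0 = (+0.8089, +0.5879)
n_1 = (-0.4668, +0.8843)
n_2 = (-0.9878, -0.1556)
n_3 = (+0.4179, -0.9085)
  (0,1): δ = 98.18°  ·
  (0,2): δ = 27.06°  ✓
  (0,3): δ = 78.69°  ·
  (1,2): δ = 108.88°  ·
  (1,3): δ = 3.13°  ✓
  (2,3): δ = 74.25°  ·
antipodal pairs: 2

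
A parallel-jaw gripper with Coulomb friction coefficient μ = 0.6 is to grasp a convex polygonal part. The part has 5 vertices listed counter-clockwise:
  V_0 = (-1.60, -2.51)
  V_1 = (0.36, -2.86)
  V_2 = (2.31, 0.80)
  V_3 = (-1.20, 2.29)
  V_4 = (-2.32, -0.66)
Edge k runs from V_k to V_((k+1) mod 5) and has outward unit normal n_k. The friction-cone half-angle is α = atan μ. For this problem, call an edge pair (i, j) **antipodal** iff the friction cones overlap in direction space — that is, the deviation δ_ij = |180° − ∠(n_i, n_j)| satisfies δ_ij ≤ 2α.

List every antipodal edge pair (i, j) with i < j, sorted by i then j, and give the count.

count = 4; pairs: (0,2), (1,3), (1,4), (2,4)

α = atan 0.6 = 30.96°;  2α = 61.93°
n_0 = (-0.1758, -0.9844)
n_1 = (+0.8826, -0.4702)
n_2 = (+0.3908, +0.9205)
n_3 = (-0.9349, +0.3549)
n_4 = (-0.9319, -0.3627)
  (0,1): δ = 107.92°  ·
  (0,2): δ = 12.88°  ✓
  (0,3): δ = 79.33°  ·
  (0,4): δ = 121.39°  ·
  (1,2): δ = 84.95°  ·
  (1,3): δ = 7.26°  ✓
  (1,4): δ = 49.31°  ✓
  (2,3): δ = 87.79°  ·
  (2,4): δ = 45.73°  ✓
  (3,4): δ = 137.94°  ·
antipodal pairs: 4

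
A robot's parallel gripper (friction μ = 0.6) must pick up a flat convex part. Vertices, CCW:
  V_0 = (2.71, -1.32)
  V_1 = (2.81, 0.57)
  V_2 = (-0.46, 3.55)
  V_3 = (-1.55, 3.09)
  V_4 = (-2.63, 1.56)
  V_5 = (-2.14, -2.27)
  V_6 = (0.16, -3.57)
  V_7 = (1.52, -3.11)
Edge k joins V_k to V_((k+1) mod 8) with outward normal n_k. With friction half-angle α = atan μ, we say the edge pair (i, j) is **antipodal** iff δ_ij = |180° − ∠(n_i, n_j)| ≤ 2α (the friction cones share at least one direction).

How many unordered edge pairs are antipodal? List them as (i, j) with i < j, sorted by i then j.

count = 11; pairs: (0,3), (0,4), (1,4), (1,5), (1,6), (2,5), (2,6), (2,7), (3,6), (3,7), (4,7)

α = atan 0.6 = 30.96°;  2α = 61.93°
n_0 = (+0.9986, -0.0528)
n_1 = (+0.6736, +0.7391)
n_2 = (-0.3888, +0.9213)
n_3 = (-0.8170, +0.5767)
n_4 = (-0.9919, -0.1269)
n_5 = (-0.4921, -0.8706)
n_6 = (+0.3204, -0.9473)
n_7 = (+0.8328, -0.5536)
  (0,1): δ = 129.31°  ·
  (0,2): δ = 64.09°  ·
  (0,3): δ = 32.19°  ✓
  (0,4): δ = 10.32°  ✓
  (0,5): δ = 63.55°  ·
  (0,6): δ = 111.72°  ·
  (0,7): δ = 149.41°  ·
  (1,2): δ = 114.78°  ·
  (1,3): δ = 82.87°  ·
  (1,4): δ = 40.37°  ✓
  (1,5): δ = 12.87°  ✓
  (1,6): δ = 61.03°  ✓
  (1,7): δ = 98.73°  ·
  (2,3): δ = 148.10°  ·
  (2,4): δ = 105.59°  ·
  (2,5): δ = 52.36°  ✓
  (2,6): δ = 4.19°  ✓
  (2,7): δ = 33.50°  ✓
  (3,4): δ = 137.49°  ·
  (3,5): δ = 84.26°  ·
  (3,6): δ = 36.10°  ✓
  (3,7): δ = 1.60°  ✓
  (4,5): δ = 126.77°  ·
  (4,6): δ = 78.60°  ·
  (4,7): δ = 40.91°  ✓
  (5,6): δ = 131.84°  ·
  (5,7): δ = 94.14°  ·
  (6,7): δ = 142.30°  ·
antipodal pairs: 11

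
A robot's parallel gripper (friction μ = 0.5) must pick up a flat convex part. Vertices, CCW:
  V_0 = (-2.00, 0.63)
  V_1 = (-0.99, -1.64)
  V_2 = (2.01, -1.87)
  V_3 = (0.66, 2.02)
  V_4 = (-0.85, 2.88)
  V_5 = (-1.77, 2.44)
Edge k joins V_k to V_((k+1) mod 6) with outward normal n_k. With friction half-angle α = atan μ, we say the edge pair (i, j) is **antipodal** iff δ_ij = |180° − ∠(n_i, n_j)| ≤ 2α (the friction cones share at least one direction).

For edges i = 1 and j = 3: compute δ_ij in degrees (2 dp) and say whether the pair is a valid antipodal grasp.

α = atan 0.5 = 26.57°;  2α = 53.13°
edge 1: e_1 = (+3.00, -0.23);  n_1 = (-0.0764, -0.9971)
edge 3: e_3 = (-1.51, +0.86);  n_3 = (+0.4949, +0.8690)
∠(n_1, n_3) = 154.72°
δ = |180° − 154.72°| = 25.28°
25.28° ≤ 2α = 53.13°  →  valid

δ = 25.28°, valid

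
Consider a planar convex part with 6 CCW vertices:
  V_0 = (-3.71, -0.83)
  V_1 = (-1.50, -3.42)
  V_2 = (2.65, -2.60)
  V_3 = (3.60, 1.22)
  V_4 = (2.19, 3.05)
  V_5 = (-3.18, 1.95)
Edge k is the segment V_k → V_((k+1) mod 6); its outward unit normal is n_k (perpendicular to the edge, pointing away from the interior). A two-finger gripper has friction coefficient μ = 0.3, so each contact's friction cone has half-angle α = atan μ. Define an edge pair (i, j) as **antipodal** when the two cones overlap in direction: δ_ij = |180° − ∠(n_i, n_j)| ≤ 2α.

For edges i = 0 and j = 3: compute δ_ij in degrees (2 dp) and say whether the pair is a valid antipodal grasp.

δ = 2.86°, valid

α = atan 0.3 = 16.70°;  2α = 33.40°
edge 0: e_0 = (+2.21, -2.59);  n_0 = (-0.7607, -0.6491)
edge 3: e_3 = (-1.41, +1.83);  n_3 = (+0.7921, +0.6103)
∠(n_0, n_3) = 177.14°
δ = |180° − 177.14°| = 2.86°
2.86° ≤ 2α = 33.40°  →  valid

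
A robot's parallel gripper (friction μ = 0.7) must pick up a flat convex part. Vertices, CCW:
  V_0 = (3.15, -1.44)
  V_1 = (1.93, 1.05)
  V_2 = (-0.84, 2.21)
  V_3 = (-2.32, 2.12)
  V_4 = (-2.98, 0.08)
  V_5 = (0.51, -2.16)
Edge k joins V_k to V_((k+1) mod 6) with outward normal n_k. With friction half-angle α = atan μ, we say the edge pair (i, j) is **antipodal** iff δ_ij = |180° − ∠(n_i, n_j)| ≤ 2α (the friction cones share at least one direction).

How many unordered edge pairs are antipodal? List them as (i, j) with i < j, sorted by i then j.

α = atan 0.7 = 34.99°;  2α = 69.98°
n_0 = (+0.8980, +0.4400)
n_1 = (+0.3863, +0.9224)
n_2 = (-0.0607, +0.9982)
n_3 = (-0.9514, +0.3078)
n_4 = (-0.5401, -0.8416)
n_5 = (+0.2631, -0.9648)
  (0,1): δ = 138.83°  ·
  (0,2): δ = 112.62°  ·
  (0,3): δ = 44.03°  ✓
  (0,4): δ = 31.20°  ✓
  (0,5): δ = 79.15°  ·
  (1,2): δ = 153.80°  ·
  (1,3): δ = 85.21°  ·
  (1,4): δ = 9.97°  ✓
  (1,5): δ = 37.98°  ✓
  (2,3): δ = 111.41°  ·
  (2,4): δ = 36.17°  ✓
  (2,5): δ = 11.78°  ✓
  (3,4): δ = 104.77°  ·
  (3,5): δ = 56.82°  ✓
  (4,5): δ = 132.05°  ·
antipodal pairs: 7

count = 7; pairs: (0,3), (0,4), (1,4), (1,5), (2,4), (2,5), (3,5)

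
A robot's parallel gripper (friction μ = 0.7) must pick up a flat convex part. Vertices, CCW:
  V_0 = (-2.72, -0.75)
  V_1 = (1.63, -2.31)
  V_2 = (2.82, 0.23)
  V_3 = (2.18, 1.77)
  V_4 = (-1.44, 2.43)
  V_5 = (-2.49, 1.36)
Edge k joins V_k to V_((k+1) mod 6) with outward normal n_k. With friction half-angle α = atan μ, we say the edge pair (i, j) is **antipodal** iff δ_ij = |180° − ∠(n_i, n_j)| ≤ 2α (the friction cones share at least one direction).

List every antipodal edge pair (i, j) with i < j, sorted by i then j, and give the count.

α = atan 0.7 = 34.99°;  2α = 69.98°
n_0 = (-0.3376, -0.9413)
n_1 = (+0.9055, -0.4243)
n_2 = (+0.9234, +0.3838)
n_3 = (+0.1794, +0.9838)
n_4 = (-0.7137, +0.7004)
n_5 = (-0.9941, +0.1084)
  (0,1): δ = 95.37°  ·
  (0,2): δ = 47.70°  ✓
  (0,3): δ = 9.40°  ✓
  (0,4): δ = 65.27°  ✓
  (0,5): δ = 103.51°  ·
  (1,2): δ = 132.33°  ·
  (1,3): δ = 75.23°  ·
  (1,4): δ = 19.36°  ✓
  (1,5): δ = 18.88°  ✓
  (2,3): δ = 122.90°  ·
  (2,4): δ = 67.03°  ✓
  (2,5): δ = 28.79°  ✓
  (3,4): δ = 124.13°  ·
  (3,5): δ = 85.89°  ·
  (4,5): δ = 141.76°  ·
antipodal pairs: 7

count = 7; pairs: (0,2), (0,3), (0,4), (1,4), (1,5), (2,4), (2,5)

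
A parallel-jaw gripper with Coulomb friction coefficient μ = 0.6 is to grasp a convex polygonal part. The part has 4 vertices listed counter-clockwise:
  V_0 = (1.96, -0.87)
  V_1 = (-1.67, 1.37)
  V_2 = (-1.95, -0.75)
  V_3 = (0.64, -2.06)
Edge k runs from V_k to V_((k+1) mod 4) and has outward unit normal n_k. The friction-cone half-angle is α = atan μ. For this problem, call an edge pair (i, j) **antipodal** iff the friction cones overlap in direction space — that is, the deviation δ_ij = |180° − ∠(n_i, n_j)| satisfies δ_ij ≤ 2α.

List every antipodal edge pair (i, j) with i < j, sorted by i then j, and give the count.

count = 2; pairs: (0,2), (1,3)

α = atan 0.6 = 30.96°;  2α = 61.93°
n_0 = (+0.5251, +0.8510)
n_1 = (-0.9914, +0.1309)
n_2 = (-0.4513, -0.8924)
n_3 = (+0.6696, -0.7427)
  (0,1): δ = 65.85°  ·
  (0,2): δ = 4.85°  ✓
  (0,3): δ = 73.71°  ·
  (1,2): δ = 109.31°  ·
  (1,3): δ = 40.44°  ✓
  (2,3): δ = 111.13°  ·
antipodal pairs: 2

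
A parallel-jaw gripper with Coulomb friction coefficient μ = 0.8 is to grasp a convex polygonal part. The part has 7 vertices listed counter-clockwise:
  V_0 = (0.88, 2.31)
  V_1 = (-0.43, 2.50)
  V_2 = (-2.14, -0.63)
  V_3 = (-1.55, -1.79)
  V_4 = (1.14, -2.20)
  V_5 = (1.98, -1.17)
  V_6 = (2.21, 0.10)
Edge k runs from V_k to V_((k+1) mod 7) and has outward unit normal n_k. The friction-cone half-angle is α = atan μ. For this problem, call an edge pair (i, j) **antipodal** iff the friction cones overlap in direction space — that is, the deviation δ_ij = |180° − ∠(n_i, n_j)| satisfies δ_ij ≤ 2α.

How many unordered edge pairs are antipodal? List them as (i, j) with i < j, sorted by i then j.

count = 11; pairs: (0,2), (0,3), (0,4), (1,3), (1,4), (1,5), (1,6), (2,4), (2,5), (2,6), (3,6)

α = atan 0.8 = 38.66°;  2α = 77.32°
n_0 = (+0.1435, +0.9896)
n_1 = (-0.8776, +0.4794)
n_2 = (-0.8913, -0.4534)
n_3 = (-0.1507, -0.9886)
n_4 = (+0.7750, -0.6320)
n_5 = (+0.9840, -0.1782)
n_6 = (+0.8568, +0.5156)
  (0,1): δ = 110.40°  ·
  (0,2): δ = 54.79°  ✓
  (0,3): δ = 0.41°  ✓
  (0,4): δ = 59.05°  ✓
  (0,5): δ = 87.99°  ·
  (0,6): δ = 129.29°  ·
  (1,2): δ = 124.39°  ·
  (1,3): δ = 70.02°  ✓
  (1,4): δ = 10.55°  ✓
  (1,5): δ = 18.38°  ✓
  (1,6): δ = 59.69°  ✓
  (2,3): δ = 125.62°  ·
  (2,4): δ = 66.16°  ✓
  (2,5): δ = 37.22°  ✓
  (2,6): δ = 4.08°  ✓
  (3,4): δ = 120.53°  ·
  (3,5): δ = 91.60°  ·
  (3,6): δ = 50.29°  ✓
  (4,5): δ = 151.07°  ·
  (4,6): δ = 109.76°  ·
  (5,6): δ = 138.69°  ·
antipodal pairs: 11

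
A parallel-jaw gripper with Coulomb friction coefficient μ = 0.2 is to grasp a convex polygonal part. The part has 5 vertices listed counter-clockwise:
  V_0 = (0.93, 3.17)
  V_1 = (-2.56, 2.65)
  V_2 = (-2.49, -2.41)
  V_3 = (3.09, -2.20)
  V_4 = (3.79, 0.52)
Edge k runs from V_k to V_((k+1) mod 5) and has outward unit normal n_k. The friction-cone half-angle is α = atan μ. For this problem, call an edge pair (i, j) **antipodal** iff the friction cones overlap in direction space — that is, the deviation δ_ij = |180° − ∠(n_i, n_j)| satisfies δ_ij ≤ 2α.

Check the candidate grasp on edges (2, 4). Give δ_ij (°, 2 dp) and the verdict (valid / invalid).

α = atan 0.2 = 11.31°;  2α = 22.62°
edge 2: e_2 = (+5.58, +0.21);  n_2 = (+0.0376, -0.9993)
edge 4: e_4 = (-2.86, +2.65);  n_4 = (+0.6797, +0.7335)
∠(n_2, n_4) = 135.03°
δ = |180° − 135.03°| = 44.97°
44.97° > 2α = 22.62°  →  invalid

δ = 44.97°, invalid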